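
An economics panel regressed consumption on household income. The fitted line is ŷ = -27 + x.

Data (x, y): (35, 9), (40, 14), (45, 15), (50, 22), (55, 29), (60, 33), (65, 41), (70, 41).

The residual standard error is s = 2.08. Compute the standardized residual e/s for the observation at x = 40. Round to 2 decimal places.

0.48

ŷ = -27 + 40 = 13
e = 14 − 13 = 1
e/s = 1 / 2.08 = 0.48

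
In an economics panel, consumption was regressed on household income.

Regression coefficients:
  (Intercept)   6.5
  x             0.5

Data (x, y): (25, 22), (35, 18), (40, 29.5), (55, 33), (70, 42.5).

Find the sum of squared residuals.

x=25: ŷ = 6.5 + 0.5·25 = 19; r = 22 − 19 = 3
x=35: ŷ = 6.5 + 0.5·35 = 24; r = 18 − 24 = -6
x=40: ŷ = 6.5 + 0.5·40 = 26.5; r = 29.5 − 26.5 = 3
x=55: ŷ = 6.5 + 0.5·55 = 34; r = 33 − 34 = -1
x=70: ŷ = 6.5 + 0.5·70 = 41.5; r = 42.5 − 41.5 = 1
SSE = 9 + 36 + 9 + 1 + 1 = 56

SSE = 56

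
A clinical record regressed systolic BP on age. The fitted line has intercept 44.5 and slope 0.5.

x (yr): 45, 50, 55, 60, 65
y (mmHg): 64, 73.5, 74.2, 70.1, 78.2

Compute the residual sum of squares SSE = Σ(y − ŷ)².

SSE = 50.64

x=45: ŷ = 44.5 + 0.5·45 = 67; e = 64 − 67 = -3
x=50: ŷ = 44.5 + 0.5·50 = 69.5; e = 73.5 − 69.5 = 4
x=55: ŷ = 44.5 + 0.5·55 = 72; e = 74.2 − 72 = 2.2
x=60: ŷ = 44.5 + 0.5·60 = 74.5; e = 70.1 − 74.5 = -4.4
x=65: ŷ = 44.5 + 0.5·65 = 77; e = 78.2 − 77 = 1.2
SSE = 9 + 16 + 4.84 + 19.36 + 1.44 = 50.64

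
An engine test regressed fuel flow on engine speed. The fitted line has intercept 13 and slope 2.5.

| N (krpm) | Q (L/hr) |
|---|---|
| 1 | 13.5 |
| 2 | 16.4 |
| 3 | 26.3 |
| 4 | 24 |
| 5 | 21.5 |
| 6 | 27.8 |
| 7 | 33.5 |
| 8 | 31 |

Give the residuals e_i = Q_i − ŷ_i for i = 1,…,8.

N=1: ŷ = 13 + 2.5·1 = 15.5; e = 13.5 − 15.5 = -2
N=2: ŷ = 13 + 2.5·2 = 18; e = 16.4 − 18 = -1.6
N=3: ŷ = 13 + 2.5·3 = 20.5; e = 26.3 − 20.5 = 5.8
N=4: ŷ = 13 + 2.5·4 = 23; e = 24 − 23 = 1
N=5: ŷ = 13 + 2.5·5 = 25.5; e = 21.5 − 25.5 = -4
N=6: ŷ = 13 + 2.5·6 = 28; e = 27.8 − 28 = -0.2
N=7: ŷ = 13 + 2.5·7 = 30.5; e = 33.5 − 30.5 = 3
N=8: ŷ = 13 + 2.5·8 = 33; e = 31 − 33 = -2

-2, -1.6, 5.8, 1, -4, -0.2, 3, -2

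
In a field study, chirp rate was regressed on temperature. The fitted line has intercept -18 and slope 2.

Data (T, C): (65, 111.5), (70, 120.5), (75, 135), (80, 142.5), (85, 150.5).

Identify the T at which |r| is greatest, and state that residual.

T=65: Ĉ = -18 + 2·65 = 112; r = 111.5 − 112 = -0.5
T=70: Ĉ = -18 + 2·70 = 122; r = 120.5 − 122 = -1.5
T=75: Ĉ = -18 + 2·75 = 132; r = 135 − 132 = 3
T=80: Ĉ = -18 + 2·80 = 142; r = 142.5 − 142 = 0.5
T=85: Ĉ = -18 + 2·85 = 152; r = 150.5 − 152 = -1.5
Largest |r| is 3 at T = 75, residual 3.

T = 75, r = 3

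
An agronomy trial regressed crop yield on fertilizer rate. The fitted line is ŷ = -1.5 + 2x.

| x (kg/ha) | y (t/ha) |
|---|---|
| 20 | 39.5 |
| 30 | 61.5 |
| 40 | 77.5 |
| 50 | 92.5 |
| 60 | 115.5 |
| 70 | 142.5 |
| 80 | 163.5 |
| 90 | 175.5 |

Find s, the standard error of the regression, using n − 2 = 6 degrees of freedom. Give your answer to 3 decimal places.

x=20: ŷ = -1.5 + 2·20 = 38.5; r = 39.5 − 38.5 = 1
x=30: ŷ = -1.5 + 2·30 = 58.5; r = 61.5 − 58.5 = 3
x=40: ŷ = -1.5 + 2·40 = 78.5; r = 77.5 − 78.5 = -1
x=50: ŷ = -1.5 + 2·50 = 98.5; r = 92.5 − 98.5 = -6
x=60: ŷ = -1.5 + 2·60 = 118.5; r = 115.5 − 118.5 = -3
x=70: ŷ = -1.5 + 2·70 = 138.5; r = 142.5 − 138.5 = 4
x=80: ŷ = -1.5 + 2·80 = 158.5; r = 163.5 − 158.5 = 5
x=90: ŷ = -1.5 + 2·90 = 178.5; r = 175.5 − 178.5 = -3
SSE = 1 + 9 + 1 + 36 + 9 + 16 + 25 + 9 = 106
s = √(106/6) = √17.6667 ≈ 4.203

s = 4.203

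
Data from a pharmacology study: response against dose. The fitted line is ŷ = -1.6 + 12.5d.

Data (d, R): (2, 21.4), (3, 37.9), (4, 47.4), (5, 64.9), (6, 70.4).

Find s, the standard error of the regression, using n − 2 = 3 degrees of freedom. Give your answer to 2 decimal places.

d=2: ŷ = -1.6 + 12.5·2 = 23.4; e = 21.4 − 23.4 = -2
d=3: ŷ = -1.6 + 12.5·3 = 35.9; e = 37.9 − 35.9 = 2
d=4: ŷ = -1.6 + 12.5·4 = 48.4; e = 47.4 − 48.4 = -1
d=5: ŷ = -1.6 + 12.5·5 = 60.9; e = 64.9 − 60.9 = 4
d=6: ŷ = -1.6 + 12.5·6 = 73.4; e = 70.4 − 73.4 = -3
SSE = 4 + 4 + 1 + 16 + 9 = 34
s = √(34/3) = √11.3333 ≈ 3.37

s = 3.37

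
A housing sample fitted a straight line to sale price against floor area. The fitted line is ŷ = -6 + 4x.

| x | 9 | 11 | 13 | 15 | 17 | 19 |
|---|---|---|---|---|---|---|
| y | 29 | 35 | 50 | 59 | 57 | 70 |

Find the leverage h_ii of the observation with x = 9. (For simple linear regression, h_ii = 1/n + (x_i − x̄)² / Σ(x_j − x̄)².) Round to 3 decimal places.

x̄ = (9 + 11 + 13 + 15 + 17 + 19)/6 = 14
Σ(x − x̄)² = 25 + 9 + 1 + 1 + 9 + 25 = 70
h = 1/6 + (-5)²/70 = 0.166667 + 0.357143 = 0.524

h = 0.524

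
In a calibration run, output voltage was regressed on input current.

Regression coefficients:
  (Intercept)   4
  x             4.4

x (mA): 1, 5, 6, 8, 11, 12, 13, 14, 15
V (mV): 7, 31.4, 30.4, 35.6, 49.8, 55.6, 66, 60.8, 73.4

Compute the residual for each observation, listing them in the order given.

-1.4, 5.4, 0, -3.6, -2.6, -1.2, 4.8, -4.8, 3.4

x=1: V̂ = 4 + 4.4·1 = 8.4; e = 7 − 8.4 = -1.4
x=5: V̂ = 4 + 4.4·5 = 26; e = 31.4 − 26 = 5.4
x=6: V̂ = 4 + 4.4·6 = 30.4; e = 30.4 − 30.4 = 0
x=8: V̂ = 4 + 4.4·8 = 39.2; e = 35.6 − 39.2 = -3.6
x=11: V̂ = 4 + 4.4·11 = 52.4; e = 49.8 − 52.4 = -2.6
x=12: V̂ = 4 + 4.4·12 = 56.8; e = 55.6 − 56.8 = -1.2
x=13: V̂ = 4 + 4.4·13 = 61.2; e = 66 − 61.2 = 4.8
x=14: V̂ = 4 + 4.4·14 = 65.6; e = 60.8 − 65.6 = -4.8
x=15: V̂ = 4 + 4.4·15 = 70; e = 73.4 − 70 = 3.4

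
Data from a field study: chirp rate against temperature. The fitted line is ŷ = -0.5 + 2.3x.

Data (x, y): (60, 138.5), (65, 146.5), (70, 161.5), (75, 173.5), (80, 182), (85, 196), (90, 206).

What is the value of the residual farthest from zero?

x=60: ŷ = -0.5 + 2.3·60 = 137.5; e = 138.5 − 137.5 = 1
x=65: ŷ = -0.5 + 2.3·65 = 149; e = 146.5 − 149 = -2.5
x=70: ŷ = -0.5 + 2.3·70 = 160.5; e = 161.5 − 160.5 = 1
x=75: ŷ = -0.5 + 2.3·75 = 172; e = 173.5 − 172 = 1.5
x=80: ŷ = -0.5 + 2.3·80 = 183.5; e = 182 − 183.5 = -1.5
x=85: ŷ = -0.5 + 2.3·85 = 195; e = 196 − 195 = 1
x=90: ŷ = -0.5 + 2.3·90 = 206.5; e = 206 − 206.5 = -0.5
Largest |e| is 2.5 at x = 65, residual -2.5.

e = -2.5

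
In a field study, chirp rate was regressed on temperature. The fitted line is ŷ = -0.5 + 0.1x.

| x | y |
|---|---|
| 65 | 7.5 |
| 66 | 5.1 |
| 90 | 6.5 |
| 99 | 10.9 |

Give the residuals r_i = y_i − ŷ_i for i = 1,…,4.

x=65: ŷ = -0.5 + 0.1·65 = 6; r = 7.5 − 6 = 1.5
x=66: ŷ = -0.5 + 0.1·66 = 6.1; r = 5.1 − 6.1 = -1
x=90: ŷ = -0.5 + 0.1·90 = 8.5; r = 6.5 − 8.5 = -2
x=99: ŷ = -0.5 + 0.1·99 = 9.4; r = 10.9 − 9.4 = 1.5

1.5, -1, -2, 1.5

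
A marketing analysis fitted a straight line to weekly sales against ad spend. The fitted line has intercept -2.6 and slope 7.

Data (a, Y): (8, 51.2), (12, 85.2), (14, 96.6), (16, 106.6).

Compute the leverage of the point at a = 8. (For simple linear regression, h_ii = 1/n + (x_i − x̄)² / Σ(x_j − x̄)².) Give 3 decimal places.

ā = (8 + 12 + 14 + 16)/4 = 12.5
Σ(a − ā)² = 20.25 + 0.25 + 2.25 + 12.25 = 35
h = 1/4 + (-4.5)²/35 = 0.25 + 0.578571 = 0.829

h = 0.829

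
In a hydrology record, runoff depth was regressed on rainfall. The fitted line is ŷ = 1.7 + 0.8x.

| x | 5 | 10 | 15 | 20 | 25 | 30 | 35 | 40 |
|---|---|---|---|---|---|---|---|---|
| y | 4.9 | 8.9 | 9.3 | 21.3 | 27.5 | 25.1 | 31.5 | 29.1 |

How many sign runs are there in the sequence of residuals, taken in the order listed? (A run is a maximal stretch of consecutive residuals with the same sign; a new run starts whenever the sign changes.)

x=5: ŷ = 1.7 + 0.8·5 = 5.7; e = 4.9 − 5.7 = -0.8
x=10: ŷ = 1.7 + 0.8·10 = 9.7; e = 8.9 − 9.7 = -0.8
x=15: ŷ = 1.7 + 0.8·15 = 13.7; e = 9.3 − 13.7 = -4.4
x=20: ŷ = 1.7 + 0.8·20 = 17.7; e = 21.3 − 17.7 = 3.6
x=25: ŷ = 1.7 + 0.8·25 = 21.7; e = 27.5 − 21.7 = 5.8
x=30: ŷ = 1.7 + 0.8·30 = 25.7; e = 25.1 − 25.7 = -0.6
x=35: ŷ = 1.7 + 0.8·35 = 29.7; e = 31.5 − 29.7 = 1.8
x=40: ŷ = 1.7 + 0.8·40 = 33.7; e = 29.1 − 33.7 = -4.6
Signs: − − − + + − + −
Runs: −×3, +×2, −×1, +×1, −×1 → 5

5 runs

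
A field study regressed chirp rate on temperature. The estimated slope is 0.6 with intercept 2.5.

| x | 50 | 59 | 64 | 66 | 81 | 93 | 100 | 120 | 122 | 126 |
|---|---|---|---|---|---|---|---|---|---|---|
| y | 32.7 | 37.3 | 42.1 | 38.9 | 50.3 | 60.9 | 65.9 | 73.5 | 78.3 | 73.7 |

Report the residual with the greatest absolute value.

e = -4.4

x=50: ŷ = 2.5 + 0.6·50 = 32.5; e = 32.7 − 32.5 = 0.2
x=59: ŷ = 2.5 + 0.6·59 = 37.9; e = 37.3 − 37.9 = -0.6
x=64: ŷ = 2.5 + 0.6·64 = 40.9; e = 42.1 − 40.9 = 1.2
x=66: ŷ = 2.5 + 0.6·66 = 42.1; e = 38.9 − 42.1 = -3.2
x=81: ŷ = 2.5 + 0.6·81 = 51.1; e = 50.3 − 51.1 = -0.8
x=93: ŷ = 2.5 + 0.6·93 = 58.3; e = 60.9 − 58.3 = 2.6
x=100: ŷ = 2.5 + 0.6·100 = 62.5; e = 65.9 − 62.5 = 3.4
x=120: ŷ = 2.5 + 0.6·120 = 74.5; e = 73.5 − 74.5 = -1
x=122: ŷ = 2.5 + 0.6·122 = 75.7; e = 78.3 − 75.7 = 2.6
x=126: ŷ = 2.5 + 0.6·126 = 78.1; e = 73.7 − 78.1 = -4.4
Largest |e| is 4.4 at x = 126, residual -4.4.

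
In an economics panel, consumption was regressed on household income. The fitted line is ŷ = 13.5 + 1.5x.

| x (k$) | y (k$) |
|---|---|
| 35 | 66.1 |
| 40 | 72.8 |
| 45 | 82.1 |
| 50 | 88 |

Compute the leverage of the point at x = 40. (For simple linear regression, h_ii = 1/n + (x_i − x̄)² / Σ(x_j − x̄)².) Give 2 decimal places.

h = 0.30

x̄ = (35 + 40 + 45 + 50)/4 = 42.5
Σ(x − x̄)² = 56.25 + 6.25 + 6.25 + 56.25 = 125
h = 1/4 + (-2.5)²/125 = 0.25 + 0.05 = 0.30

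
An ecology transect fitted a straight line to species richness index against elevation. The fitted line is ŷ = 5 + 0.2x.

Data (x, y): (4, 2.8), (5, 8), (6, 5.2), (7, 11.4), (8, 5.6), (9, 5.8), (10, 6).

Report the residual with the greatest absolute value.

e = 5

x=4: ŷ = 5 + 0.2·4 = 5.8; e = 2.8 − 5.8 = -3
x=5: ŷ = 5 + 0.2·5 = 6; e = 8 − 6 = 2
x=6: ŷ = 5 + 0.2·6 = 6.2; e = 5.2 − 6.2 = -1
x=7: ŷ = 5 + 0.2·7 = 6.4; e = 11.4 − 6.4 = 5
x=8: ŷ = 5 + 0.2·8 = 6.6; e = 5.6 − 6.6 = -1
x=9: ŷ = 5 + 0.2·9 = 6.8; e = 5.8 − 6.8 = -1
x=10: ŷ = 5 + 0.2·10 = 7; e = 6 − 7 = -1
Largest |e| is 5 at x = 7, residual 5.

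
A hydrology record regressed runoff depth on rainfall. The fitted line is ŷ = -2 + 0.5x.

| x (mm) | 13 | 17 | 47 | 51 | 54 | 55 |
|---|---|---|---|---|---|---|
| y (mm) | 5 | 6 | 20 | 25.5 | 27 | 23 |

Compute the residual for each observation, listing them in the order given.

x=13: ŷ = -2 + 0.5·13 = 4.5; e = 5 − 4.5 = 0.5
x=17: ŷ = -2 + 0.5·17 = 6.5; e = 6 − 6.5 = -0.5
x=47: ŷ = -2 + 0.5·47 = 21.5; e = 20 − 21.5 = -1.5
x=51: ŷ = -2 + 0.5·51 = 23.5; e = 25.5 − 23.5 = 2
x=54: ŷ = -2 + 0.5·54 = 25; e = 27 − 25 = 2
x=55: ŷ = -2 + 0.5·55 = 25.5; e = 23 − 25.5 = -2.5

0.5, -0.5, -1.5, 2, 2, -2.5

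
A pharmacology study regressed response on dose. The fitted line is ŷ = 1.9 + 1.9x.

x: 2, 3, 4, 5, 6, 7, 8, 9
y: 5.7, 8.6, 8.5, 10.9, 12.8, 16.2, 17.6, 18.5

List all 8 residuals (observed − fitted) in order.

x=2: ŷ = 1.9 + 1.9·2 = 5.7; r = 5.7 − 5.7 = 0
x=3: ŷ = 1.9 + 1.9·3 = 7.6; r = 8.6 − 7.6 = 1
x=4: ŷ = 1.9 + 1.9·4 = 9.5; r = 8.5 − 9.5 = -1
x=5: ŷ = 1.9 + 1.9·5 = 11.4; r = 10.9 − 11.4 = -0.5
x=6: ŷ = 1.9 + 1.9·6 = 13.3; r = 12.8 − 13.3 = -0.5
x=7: ŷ = 1.9 + 1.9·7 = 15.2; r = 16.2 − 15.2 = 1
x=8: ŷ = 1.9 + 1.9·8 = 17.1; r = 17.6 − 17.1 = 0.5
x=9: ŷ = 1.9 + 1.9·9 = 19; r = 18.5 − 19 = -0.5

0, 1, -1, -0.5, -0.5, 1, 0.5, -0.5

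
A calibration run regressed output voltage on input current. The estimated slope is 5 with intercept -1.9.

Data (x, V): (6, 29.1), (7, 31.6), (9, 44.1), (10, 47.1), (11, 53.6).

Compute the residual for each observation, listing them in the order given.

x=6: ŷ = -1.9 + 5·6 = 28.1; r = 29.1 − 28.1 = 1
x=7: ŷ = -1.9 + 5·7 = 33.1; r = 31.6 − 33.1 = -1.5
x=9: ŷ = -1.9 + 5·9 = 43.1; r = 44.1 − 43.1 = 1
x=10: ŷ = -1.9 + 5·10 = 48.1; r = 47.1 − 48.1 = -1
x=11: ŷ = -1.9 + 5·11 = 53.1; r = 53.6 − 53.1 = 0.5

1, -1.5, 1, -1, 0.5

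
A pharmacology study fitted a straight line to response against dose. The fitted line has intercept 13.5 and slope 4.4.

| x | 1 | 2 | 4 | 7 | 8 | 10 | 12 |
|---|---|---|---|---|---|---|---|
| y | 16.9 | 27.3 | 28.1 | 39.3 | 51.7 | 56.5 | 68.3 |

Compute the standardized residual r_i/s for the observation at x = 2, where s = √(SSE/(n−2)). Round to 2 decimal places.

1.30

x=1: ŷ = 13.5 + 4.4·1 = 17.9; r = 16.9 − 17.9 = -1
x=2: ŷ = 13.5 + 4.4·2 = 22.3; r = 27.3 − 22.3 = 5
x=4: ŷ = 13.5 + 4.4·4 = 31.1; r = 28.1 − 31.1 = -3
x=7: ŷ = 13.5 + 4.4·7 = 44.3; r = 39.3 − 44.3 = -5
x=8: ŷ = 13.5 + 4.4·8 = 48.7; r = 51.7 − 48.7 = 3
x=10: ŷ = 13.5 + 4.4·10 = 57.5; r = 56.5 − 57.5 = -1
x=12: ŷ = 13.5 + 4.4·12 = 66.3; r = 68.3 − 66.3 = 2
SSE = 1 + 25 + 9 + 25 + 9 + 1 + 4 = 74
s = √(74/5) = 3.84708
r/s = 5 / 3.84708 = 1.30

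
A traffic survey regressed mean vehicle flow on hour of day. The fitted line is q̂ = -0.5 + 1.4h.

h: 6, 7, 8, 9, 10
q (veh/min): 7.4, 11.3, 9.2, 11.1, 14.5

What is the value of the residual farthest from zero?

h=6: q̂ = -0.5 + 1.4·6 = 7.9; r = 7.4 − 7.9 = -0.5
h=7: q̂ = -0.5 + 1.4·7 = 9.3; r = 11.3 − 9.3 = 2
h=8: q̂ = -0.5 + 1.4·8 = 10.7; r = 9.2 − 10.7 = -1.5
h=9: q̂ = -0.5 + 1.4·9 = 12.1; r = 11.1 − 12.1 = -1
h=10: q̂ = -0.5 + 1.4·10 = 13.5; r = 14.5 − 13.5 = 1
Largest |r| is 2 at h = 7, residual 2.

r = 2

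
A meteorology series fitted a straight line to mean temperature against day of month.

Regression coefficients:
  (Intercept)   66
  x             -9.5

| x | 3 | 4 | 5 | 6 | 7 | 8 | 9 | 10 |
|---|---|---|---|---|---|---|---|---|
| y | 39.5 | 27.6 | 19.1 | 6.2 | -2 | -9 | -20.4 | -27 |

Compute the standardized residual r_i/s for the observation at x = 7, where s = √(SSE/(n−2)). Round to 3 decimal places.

x=3: ŷ = 66 − 9.5·3 = 37.5; r = 39.5 − 37.5 = 2
x=4: ŷ = 66 − 9.5·4 = 28; r = 27.6 − 28 = -0.4
x=5: ŷ = 66 − 9.5·5 = 18.5; r = 19.1 − 18.5 = 0.6
x=6: ŷ = 66 − 9.5·6 = 9; r = 6.2 − 9 = -2.8
x=7: ŷ = 66 − 9.5·7 = -0.5; r = -2 − (-0.5) = -1.5
x=8: ŷ = 66 − 9.5·8 = -10; r = -9 − (-10) = 1
x=9: ŷ = 66 − 9.5·9 = -19.5; r = -20.4 − (-19.5) = -0.9
x=10: ŷ = 66 − 9.5·10 = -29; r = -27 − (-29) = 2
SSE = 4 + 0.16 + 0.36 + 7.84 + 2.25 + 1 + 0.81 + 4 = 20.42
s = √(20.42/6) = 1.84481
r/s = -1.5 / 1.84481 = -0.813

-0.813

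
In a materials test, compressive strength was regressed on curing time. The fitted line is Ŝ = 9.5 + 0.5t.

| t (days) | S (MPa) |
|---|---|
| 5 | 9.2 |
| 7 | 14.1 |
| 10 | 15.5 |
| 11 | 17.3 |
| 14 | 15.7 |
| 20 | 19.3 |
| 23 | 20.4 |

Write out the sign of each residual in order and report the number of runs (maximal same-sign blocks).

t=5: Ŝ = 9.5 + 0.5·5 = 12; r = 9.2 − 12 = -2.8
t=7: Ŝ = 9.5 + 0.5·7 = 13; r = 14.1 − 13 = 1.1
t=10: Ŝ = 9.5 + 0.5·10 = 14.5; r = 15.5 − 14.5 = 1
t=11: Ŝ = 9.5 + 0.5·11 = 15; r = 17.3 − 15 = 2.3
t=14: Ŝ = 9.5 + 0.5·14 = 16.5; r = 15.7 − 16.5 = -0.8
t=20: Ŝ = 9.5 + 0.5·20 = 19.5; r = 19.3 − 19.5 = -0.2
t=23: Ŝ = 9.5 + 0.5·23 = 21; r = 20.4 − 21 = -0.6
Signs: − + + + − − −
Runs: −×1, +×3, −×3 → 3

3 runs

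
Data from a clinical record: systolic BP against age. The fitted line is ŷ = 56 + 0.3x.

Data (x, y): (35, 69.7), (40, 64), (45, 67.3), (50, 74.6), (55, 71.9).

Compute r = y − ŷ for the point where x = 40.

ŷ = 56 + 0.3·40 = 68
r = 64 − 68 = -4

r = -4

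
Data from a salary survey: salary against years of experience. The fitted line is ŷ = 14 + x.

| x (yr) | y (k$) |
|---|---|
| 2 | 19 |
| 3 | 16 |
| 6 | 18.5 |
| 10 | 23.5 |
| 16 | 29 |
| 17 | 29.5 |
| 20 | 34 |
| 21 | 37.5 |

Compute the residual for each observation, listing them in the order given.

3, -1, -1.5, -0.5, -1, -1.5, 0, 2.5

x=2: ŷ = 14 + 2 = 16; e = 19 − 16 = 3
x=3: ŷ = 14 + 3 = 17; e = 16 − 17 = -1
x=6: ŷ = 14 + 6 = 20; e = 18.5 − 20 = -1.5
x=10: ŷ = 14 + 10 = 24; e = 23.5 − 24 = -0.5
x=16: ŷ = 14 + 16 = 30; e = 29 − 30 = -1
x=17: ŷ = 14 + 17 = 31; e = 29.5 − 31 = -1.5
x=20: ŷ = 14 + 20 = 34; e = 34 − 34 = 0
x=21: ŷ = 14 + 21 = 35; e = 37.5 − 35 = 2.5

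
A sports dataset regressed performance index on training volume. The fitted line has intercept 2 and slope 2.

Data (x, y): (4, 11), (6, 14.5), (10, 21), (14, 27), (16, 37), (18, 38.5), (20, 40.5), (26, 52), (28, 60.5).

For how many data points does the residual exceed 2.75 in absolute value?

x=4: ŷ = 2 + 2·4 = 10; r = 11 − 10 = 1
x=6: ŷ = 2 + 2·6 = 14; r = 14.5 − 14 = 0.5
x=10: ŷ = 2 + 2·10 = 22; r = 21 − 22 = -1
x=14: ŷ = 2 + 2·14 = 30; r = 27 − 30 = -3
x=16: ŷ = 2 + 2·16 = 34; r = 37 − 34 = 3
x=18: ŷ = 2 + 2·18 = 38; r = 38.5 − 38 = 0.5
x=20: ŷ = 2 + 2·20 = 42; r = 40.5 − 42 = -1.5
x=26: ŷ = 2 + 2·26 = 54; r = 52 − 54 = -2
x=28: ŷ = 2 + 2·28 = 58; r = 60.5 − 58 = 2.5
|r| > 2.75: x=14 (|r|=3), x=16 (|r|=3) → 2

2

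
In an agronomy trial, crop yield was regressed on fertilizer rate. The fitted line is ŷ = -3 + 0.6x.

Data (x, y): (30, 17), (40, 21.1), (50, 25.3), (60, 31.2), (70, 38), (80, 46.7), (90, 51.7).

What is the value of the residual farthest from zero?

r = 2

x=30: ŷ = -3 + 0.6·30 = 15; r = 17 − 15 = 2
x=40: ŷ = -3 + 0.6·40 = 21; r = 21.1 − 21 = 0.1
x=50: ŷ = -3 + 0.6·50 = 27; r = 25.3 − 27 = -1.7
x=60: ŷ = -3 + 0.6·60 = 33; r = 31.2 − 33 = -1.8
x=70: ŷ = -3 + 0.6·70 = 39; r = 38 − 39 = -1
x=80: ŷ = -3 + 0.6·80 = 45; r = 46.7 − 45 = 1.7
x=90: ŷ = -3 + 0.6·90 = 51; r = 51.7 − 51 = 0.7
Largest |r| is 2 at x = 30, residual 2.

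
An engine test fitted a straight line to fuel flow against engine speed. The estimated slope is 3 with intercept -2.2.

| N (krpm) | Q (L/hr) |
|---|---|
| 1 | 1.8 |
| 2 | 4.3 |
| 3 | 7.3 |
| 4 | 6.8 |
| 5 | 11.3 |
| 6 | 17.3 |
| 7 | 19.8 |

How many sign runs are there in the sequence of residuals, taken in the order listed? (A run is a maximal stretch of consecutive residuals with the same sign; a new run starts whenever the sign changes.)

3 runs

N=1: ŷ = -2.2 + 3·1 = 0.8; e = 1.8 − 0.8 = 1
N=2: ŷ = -2.2 + 3·2 = 3.8; e = 4.3 − 3.8 = 0.5
N=3: ŷ = -2.2 + 3·3 = 6.8; e = 7.3 − 6.8 = 0.5
N=4: ŷ = -2.2 + 3·4 = 9.8; e = 6.8 − 9.8 = -3
N=5: ŷ = -2.2 + 3·5 = 12.8; e = 11.3 − 12.8 = -1.5
N=6: ŷ = -2.2 + 3·6 = 15.8; e = 17.3 − 15.8 = 1.5
N=7: ŷ = -2.2 + 3·7 = 18.8; e = 19.8 − 18.8 = 1
Signs: + + + − − + +
Runs: +×3, −×2, +×2 → 3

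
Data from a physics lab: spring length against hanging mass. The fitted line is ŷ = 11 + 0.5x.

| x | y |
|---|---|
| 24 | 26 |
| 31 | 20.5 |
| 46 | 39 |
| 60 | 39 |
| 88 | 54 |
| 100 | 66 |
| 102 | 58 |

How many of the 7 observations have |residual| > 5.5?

1

x=24: ŷ = 11 + 0.5·24 = 23; e = 26 − 23 = 3
x=31: ŷ = 11 + 0.5·31 = 26.5; e = 20.5 − 26.5 = -6
x=46: ŷ = 11 + 0.5·46 = 34; e = 39 − 34 = 5
x=60: ŷ = 11 + 0.5·60 = 41; e = 39 − 41 = -2
x=88: ŷ = 11 + 0.5·88 = 55; e = 54 − 55 = -1
x=100: ŷ = 11 + 0.5·100 = 61; e = 66 − 61 = 5
x=102: ŷ = 11 + 0.5·102 = 62; e = 58 − 62 = -4
|e| > 5.5: x=31 (|e|=6) → 1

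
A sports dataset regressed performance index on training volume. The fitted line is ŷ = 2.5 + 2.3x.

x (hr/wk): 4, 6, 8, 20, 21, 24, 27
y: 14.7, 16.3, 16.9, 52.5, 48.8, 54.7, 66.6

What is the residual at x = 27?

ŷ = 2.5 + 2.3·27 = 64.6
r = 66.6 − 64.6 = 2

r = 2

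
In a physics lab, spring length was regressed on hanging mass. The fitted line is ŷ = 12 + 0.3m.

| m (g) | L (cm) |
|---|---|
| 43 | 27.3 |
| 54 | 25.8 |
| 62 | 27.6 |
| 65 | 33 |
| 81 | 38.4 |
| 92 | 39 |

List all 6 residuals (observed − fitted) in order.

m=43: ŷ = 12 + 0.3·43 = 24.9; e = 27.3 − 24.9 = 2.4
m=54: ŷ = 12 + 0.3·54 = 28.2; e = 25.8 − 28.2 = -2.4
m=62: ŷ = 12 + 0.3·62 = 30.6; e = 27.6 − 30.6 = -3
m=65: ŷ = 12 + 0.3·65 = 31.5; e = 33 − 31.5 = 1.5
m=81: ŷ = 12 + 0.3·81 = 36.3; e = 38.4 − 36.3 = 2.1
m=92: ŷ = 12 + 0.3·92 = 39.6; e = 39 − 39.6 = -0.6

2.4, -2.4, -3, 1.5, 2.1, -0.6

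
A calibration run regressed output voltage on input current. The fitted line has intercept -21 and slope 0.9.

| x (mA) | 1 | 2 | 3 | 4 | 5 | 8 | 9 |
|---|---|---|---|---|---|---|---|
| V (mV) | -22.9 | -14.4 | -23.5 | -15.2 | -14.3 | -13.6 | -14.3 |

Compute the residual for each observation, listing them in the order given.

-2.8, 4.8, -5.2, 2.2, 2.2, 0.2, -1.4

x=1: ŷ = -21 + 0.9·1 = -20.1; r = -22.9 − (-20.1) = -2.8
x=2: ŷ = -21 + 0.9·2 = -19.2; r = -14.4 − (-19.2) = 4.8
x=3: ŷ = -21 + 0.9·3 = -18.3; r = -23.5 − (-18.3) = -5.2
x=4: ŷ = -21 + 0.9·4 = -17.4; r = -15.2 − (-17.4) = 2.2
x=5: ŷ = -21 + 0.9·5 = -16.5; r = -14.3 − (-16.5) = 2.2
x=8: ŷ = -21 + 0.9·8 = -13.8; r = -13.6 − (-13.8) = 0.2
x=9: ŷ = -21 + 0.9·9 = -12.9; r = -14.3 − (-12.9) = -1.4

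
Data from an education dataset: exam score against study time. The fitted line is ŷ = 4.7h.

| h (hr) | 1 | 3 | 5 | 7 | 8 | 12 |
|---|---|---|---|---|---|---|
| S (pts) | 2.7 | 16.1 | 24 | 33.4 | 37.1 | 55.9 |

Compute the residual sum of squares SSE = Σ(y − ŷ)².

SSE = 9

h=1: ŷ = 4.7·1 = 4.7; e = 2.7 − 4.7 = -2
h=3: ŷ = 4.7·3 = 14.1; e = 16.1 − 14.1 = 2
h=5: ŷ = 4.7·5 = 23.5; e = 24 − 23.5 = 0.5
h=7: ŷ = 4.7·7 = 32.9; e = 33.4 − 32.9 = 0.5
h=8: ŷ = 4.7·8 = 37.6; e = 37.1 − 37.6 = -0.5
h=12: ŷ = 4.7·12 = 56.4; e = 55.9 − 56.4 = -0.5
SSE = 4 + 4 + 0.25 + 0.25 + 0.25 + 0.25 = 9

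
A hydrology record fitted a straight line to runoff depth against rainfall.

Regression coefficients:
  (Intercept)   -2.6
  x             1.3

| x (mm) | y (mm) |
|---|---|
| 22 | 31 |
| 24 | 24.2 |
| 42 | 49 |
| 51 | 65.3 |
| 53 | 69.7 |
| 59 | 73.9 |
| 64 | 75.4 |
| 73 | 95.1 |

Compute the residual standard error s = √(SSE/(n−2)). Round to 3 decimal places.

x=22: ŷ = -2.6 + 1.3·22 = 26; e = 31 − 26 = 5
x=24: ŷ = -2.6 + 1.3·24 = 28.6; e = 24.2 − 28.6 = -4.4
x=42: ŷ = -2.6 + 1.3·42 = 52; e = 49 − 52 = -3
x=51: ŷ = -2.6 + 1.3·51 = 63.7; e = 65.3 − 63.7 = 1.6
x=53: ŷ = -2.6 + 1.3·53 = 66.3; e = 69.7 − 66.3 = 3.4
x=59: ŷ = -2.6 + 1.3·59 = 74.1; e = 73.9 − 74.1 = -0.2
x=64: ŷ = -2.6 + 1.3·64 = 80.6; e = 75.4 − 80.6 = -5.2
x=73: ŷ = -2.6 + 1.3·73 = 92.3; e = 95.1 − 92.3 = 2.8
SSE = 25 + 19.36 + 9 + 2.56 + 11.56 + 0.04 + 27.04 + 7.84 = 102.4
s = √(102.4/6) = √17.0667 ≈ 4.131

s = 4.131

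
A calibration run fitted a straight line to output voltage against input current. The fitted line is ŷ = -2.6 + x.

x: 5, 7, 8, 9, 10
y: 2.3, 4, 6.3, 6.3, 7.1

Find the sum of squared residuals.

x=5: ŷ = -2.6 + 5 = 2.4; r = 2.3 − 2.4 = -0.1
x=7: ŷ = -2.6 + 7 = 4.4; r = 4 − 4.4 = -0.4
x=8: ŷ = -2.6 + 8 = 5.4; r = 6.3 − 5.4 = 0.9
x=9: ŷ = -2.6 + 9 = 6.4; r = 6.3 − 6.4 = -0.1
x=10: ŷ = -2.6 + 10 = 7.4; r = 7.1 − 7.4 = -0.3
SSE = 0.01 + 0.16 + 0.81 + 0.01 + 0.09 = 1.08

SSE = 1.08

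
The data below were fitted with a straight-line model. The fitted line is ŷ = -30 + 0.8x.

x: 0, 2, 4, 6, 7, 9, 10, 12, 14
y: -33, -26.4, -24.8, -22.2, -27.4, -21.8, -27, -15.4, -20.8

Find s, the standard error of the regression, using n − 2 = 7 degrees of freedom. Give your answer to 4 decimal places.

s = 3.5857

x=0: ŷ = -30 + 0.8·0 = -30; r = -33 − (-30) = -3
x=2: ŷ = -30 + 0.8·2 = -28.4; r = -26.4 − (-28.4) = 2
x=4: ŷ = -30 + 0.8·4 = -26.8; r = -24.8 − (-26.8) = 2
x=6: ŷ = -30 + 0.8·6 = -25.2; r = -22.2 − (-25.2) = 3
x=7: ŷ = -30 + 0.8·7 = -24.4; r = -27.4 − (-24.4) = -3
x=9: ŷ = -30 + 0.8·9 = -22.8; r = -21.8 − (-22.8) = 1
x=10: ŷ = -30 + 0.8·10 = -22; r = -27 − (-22) = -5
x=12: ŷ = -30 + 0.8·12 = -20.4; r = -15.4 − (-20.4) = 5
x=14: ŷ = -30 + 0.8·14 = -18.8; r = -20.8 − (-18.8) = -2
SSE = 9 + 4 + 4 + 9 + 9 + 1 + 25 + 25 + 4 = 90
s = √(90/7) = √12.8571 ≈ 3.5857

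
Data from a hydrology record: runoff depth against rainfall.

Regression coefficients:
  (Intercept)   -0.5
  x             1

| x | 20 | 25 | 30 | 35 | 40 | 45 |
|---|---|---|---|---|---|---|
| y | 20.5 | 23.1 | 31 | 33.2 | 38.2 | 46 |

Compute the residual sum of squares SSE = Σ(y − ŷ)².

SSE = 10.84

x=20: ŷ = -0.5 + 20 = 19.5; e = 20.5 − 19.5 = 1
x=25: ŷ = -0.5 + 25 = 24.5; e = 23.1 − 24.5 = -1.4
x=30: ŷ = -0.5 + 30 = 29.5; e = 31 − 29.5 = 1.5
x=35: ŷ = -0.5 + 35 = 34.5; e = 33.2 − 34.5 = -1.3
x=40: ŷ = -0.5 + 40 = 39.5; e = 38.2 − 39.5 = -1.3
x=45: ŷ = -0.5 + 45 = 44.5; e = 46 − 44.5 = 1.5
SSE = 1 + 1.96 + 2.25 + 1.69 + 1.69 + 2.25 = 10.84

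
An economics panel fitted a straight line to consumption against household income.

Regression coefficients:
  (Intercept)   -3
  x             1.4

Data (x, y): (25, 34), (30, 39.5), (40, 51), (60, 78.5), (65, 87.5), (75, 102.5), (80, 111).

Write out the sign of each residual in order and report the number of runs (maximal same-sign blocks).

3 runs

x=25: ŷ = -3 + 1.4·25 = 32; r = 34 − 32 = 2
x=30: ŷ = -3 + 1.4·30 = 39; r = 39.5 − 39 = 0.5
x=40: ŷ = -3 + 1.4·40 = 53; r = 51 − 53 = -2
x=60: ŷ = -3 + 1.4·60 = 81; r = 78.5 − 81 = -2.5
x=65: ŷ = -3 + 1.4·65 = 88; r = 87.5 − 88 = -0.5
x=75: ŷ = -3 + 1.4·75 = 102; r = 102.5 − 102 = 0.5
x=80: ŷ = -3 + 1.4·80 = 109; r = 111 − 109 = 2
Signs: + + − − − + +
Runs: +×2, −×3, +×2 → 3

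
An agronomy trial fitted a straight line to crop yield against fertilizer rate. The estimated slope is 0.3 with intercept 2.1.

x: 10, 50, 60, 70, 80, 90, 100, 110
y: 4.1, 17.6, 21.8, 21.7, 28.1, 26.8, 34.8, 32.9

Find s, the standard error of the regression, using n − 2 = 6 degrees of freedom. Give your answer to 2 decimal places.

s = 2.14

x=10: ŷ = 2.1 + 0.3·10 = 5.1; e = 4.1 − 5.1 = -1
x=50: ŷ = 2.1 + 0.3·50 = 17.1; e = 17.6 − 17.1 = 0.5
x=60: ŷ = 2.1 + 0.3·60 = 20.1; e = 21.8 − 20.1 = 1.7
x=70: ŷ = 2.1 + 0.3·70 = 23.1; e = 21.7 − 23.1 = -1.4
x=80: ŷ = 2.1 + 0.3·80 = 26.1; e = 28.1 − 26.1 = 2
x=90: ŷ = 2.1 + 0.3·90 = 29.1; e = 26.8 − 29.1 = -2.3
x=100: ŷ = 2.1 + 0.3·100 = 32.1; e = 34.8 − 32.1 = 2.7
x=110: ŷ = 2.1 + 0.3·110 = 35.1; e = 32.9 − 35.1 = -2.2
SSE = 1 + 0.25 + 2.89 + 1.96 + 4 + 5.29 + 7.29 + 4.84 = 27.52
s = √(27.52/6) = √4.58667 ≈ 2.14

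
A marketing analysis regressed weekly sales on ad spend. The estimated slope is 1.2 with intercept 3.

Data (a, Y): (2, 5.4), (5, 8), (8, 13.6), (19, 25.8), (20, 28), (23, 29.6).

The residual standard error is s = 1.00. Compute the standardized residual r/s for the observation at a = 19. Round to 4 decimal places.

0.0000

Ŷ = 3 + 1.2·19 = 25.8
r = 25.8 − 25.8 = 0
r/s = 0 / 1.00 = 0.0000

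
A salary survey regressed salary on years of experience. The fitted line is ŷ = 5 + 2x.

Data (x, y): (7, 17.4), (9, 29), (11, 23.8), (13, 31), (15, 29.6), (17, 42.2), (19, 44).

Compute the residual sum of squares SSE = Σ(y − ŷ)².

SSE = 89.2

x=7: ŷ = 5 + 2·7 = 19; e = 17.4 − 19 = -1.6
x=9: ŷ = 5 + 2·9 = 23; e = 29 − 23 = 6
x=11: ŷ = 5 + 2·11 = 27; e = 23.8 − 27 = -3.2
x=13: ŷ = 5 + 2·13 = 31; e = 31 − 31 = 0
x=15: ŷ = 5 + 2·15 = 35; e = 29.6 − 35 = -5.4
x=17: ŷ = 5 + 2·17 = 39; e = 42.2 − 39 = 3.2
x=19: ŷ = 5 + 2·19 = 43; e = 44 − 43 = 1
SSE = 2.56 + 36 + 10.24 + 0 + 29.16 + 10.24 + 1 = 89.2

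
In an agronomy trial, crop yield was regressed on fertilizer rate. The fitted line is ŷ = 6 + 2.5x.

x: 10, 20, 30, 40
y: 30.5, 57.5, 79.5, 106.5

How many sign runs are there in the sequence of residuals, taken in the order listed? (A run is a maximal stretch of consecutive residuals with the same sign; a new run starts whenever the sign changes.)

x=10: ŷ = 6 + 2.5·10 = 31; e = 30.5 − 31 = -0.5
x=20: ŷ = 6 + 2.5·20 = 56; e = 57.5 − 56 = 1.5
x=30: ŷ = 6 + 2.5·30 = 81; e = 79.5 − 81 = -1.5
x=40: ŷ = 6 + 2.5·40 = 106; e = 106.5 − 106 = 0.5
Signs: − + − +
Runs: −×1, +×1, −×1, +×1 → 4

4 runs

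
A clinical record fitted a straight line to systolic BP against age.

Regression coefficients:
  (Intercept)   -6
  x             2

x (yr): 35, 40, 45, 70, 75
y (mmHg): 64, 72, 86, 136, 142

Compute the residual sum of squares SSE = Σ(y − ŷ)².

SSE = 16

x=35: ŷ = -6 + 2·35 = 64; e = 64 − 64 = 0
x=40: ŷ = -6 + 2·40 = 74; e = 72 − 74 = -2
x=45: ŷ = -6 + 2·45 = 84; e = 86 − 84 = 2
x=70: ŷ = -6 + 2·70 = 134; e = 136 − 134 = 2
x=75: ŷ = -6 + 2·75 = 144; e = 142 − 144 = -2
SSE = 0 + 4 + 4 + 4 + 4 = 16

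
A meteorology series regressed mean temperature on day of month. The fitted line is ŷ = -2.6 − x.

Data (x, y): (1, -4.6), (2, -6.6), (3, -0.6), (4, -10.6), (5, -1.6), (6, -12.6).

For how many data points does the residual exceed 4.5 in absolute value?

2

x=1: ŷ = -2.6 − 1 = -3.6; r = -4.6 − (-3.6) = -1
x=2: ŷ = -2.6 − 2 = -4.6; r = -6.6 − (-4.6) = -2
x=3: ŷ = -2.6 − 3 = -5.6; r = -0.6 − (-5.6) = 5
x=4: ŷ = -2.6 − 4 = -6.6; r = -10.6 − (-6.6) = -4
x=5: ŷ = -2.6 − 5 = -7.6; r = -1.6 − (-7.6) = 6
x=6: ŷ = -2.6 − 6 = -8.6; r = -12.6 − (-8.6) = -4
|r| > 4.5: x=3 (|r|=5), x=5 (|r|=6) → 2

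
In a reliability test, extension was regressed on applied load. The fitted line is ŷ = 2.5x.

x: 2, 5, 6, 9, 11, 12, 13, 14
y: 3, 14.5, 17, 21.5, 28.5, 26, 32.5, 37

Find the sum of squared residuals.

x=2: ŷ = 2.5·2 = 5; e = 3 − 5 = -2
x=5: ŷ = 2.5·5 = 12.5; e = 14.5 − 12.5 = 2
x=6: ŷ = 2.5·6 = 15; e = 17 − 15 = 2
x=9: ŷ = 2.5·9 = 22.5; e = 21.5 − 22.5 = -1
x=11: ŷ = 2.5·11 = 27.5; e = 28.5 − 27.5 = 1
x=12: ŷ = 2.5·12 = 30; e = 26 − 30 = -4
x=13: ŷ = 2.5·13 = 32.5; e = 32.5 − 32.5 = 0
x=14: ŷ = 2.5·14 = 35; e = 37 − 35 = 2
SSE = 4 + 4 + 4 + 1 + 1 + 16 + 0 + 4 = 34

SSE = 34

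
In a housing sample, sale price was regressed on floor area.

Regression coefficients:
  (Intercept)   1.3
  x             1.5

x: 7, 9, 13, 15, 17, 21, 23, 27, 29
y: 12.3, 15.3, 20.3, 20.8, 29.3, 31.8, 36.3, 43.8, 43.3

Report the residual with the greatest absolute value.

e = -3

x=7: ŷ = 1.3 + 1.5·7 = 11.8; e = 12.3 − 11.8 = 0.5
x=9: ŷ = 1.3 + 1.5·9 = 14.8; e = 15.3 − 14.8 = 0.5
x=13: ŷ = 1.3 + 1.5·13 = 20.8; e = 20.3 − 20.8 = -0.5
x=15: ŷ = 1.3 + 1.5·15 = 23.8; e = 20.8 − 23.8 = -3
x=17: ŷ = 1.3 + 1.5·17 = 26.8; e = 29.3 − 26.8 = 2.5
x=21: ŷ = 1.3 + 1.5·21 = 32.8; e = 31.8 − 32.8 = -1
x=23: ŷ = 1.3 + 1.5·23 = 35.8; e = 36.3 − 35.8 = 0.5
x=27: ŷ = 1.3 + 1.5·27 = 41.8; e = 43.8 − 41.8 = 2
x=29: ŷ = 1.3 + 1.5·29 = 44.8; e = 43.3 − 44.8 = -1.5
Largest |e| is 3 at x = 15, residual -3.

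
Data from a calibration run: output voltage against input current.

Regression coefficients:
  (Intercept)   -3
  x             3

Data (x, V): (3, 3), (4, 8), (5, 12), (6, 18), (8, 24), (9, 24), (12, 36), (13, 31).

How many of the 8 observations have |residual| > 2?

5

x=3: ŷ = -3 + 3·3 = 6; r = 3 − 6 = -3
x=4: ŷ = -3 + 3·4 = 9; r = 8 − 9 = -1
x=5: ŷ = -3 + 3·5 = 12; r = 12 − 12 = 0
x=6: ŷ = -3 + 3·6 = 15; r = 18 − 15 = 3
x=8: ŷ = -3 + 3·8 = 21; r = 24 − 21 = 3
x=9: ŷ = -3 + 3·9 = 24; r = 24 − 24 = 0
x=12: ŷ = -3 + 3·12 = 33; r = 36 − 33 = 3
x=13: ŷ = -3 + 3·13 = 36; r = 31 − 36 = -5
|r| > 2: x=3 (|r|=3), x=6 (|r|=3), x=8 (|r|=3), x=12 (|r|=3), x=13 (|r|=5) → 5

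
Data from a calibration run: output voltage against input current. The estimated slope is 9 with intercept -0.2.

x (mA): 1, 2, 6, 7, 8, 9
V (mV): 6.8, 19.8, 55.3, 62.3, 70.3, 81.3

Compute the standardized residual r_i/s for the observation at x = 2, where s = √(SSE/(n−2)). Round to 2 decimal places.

x=1: V̂ = -0.2 + 9·1 = 8.8; r = 6.8 − 8.8 = -2
x=2: V̂ = -0.2 + 9·2 = 17.8; r = 19.8 − 17.8 = 2
x=6: V̂ = -0.2 + 9·6 = 53.8; r = 55.3 − 53.8 = 1.5
x=7: V̂ = -0.2 + 9·7 = 62.8; r = 62.3 − 62.8 = -0.5
x=8: V̂ = -0.2 + 9·8 = 71.8; r = 70.3 − 71.8 = -1.5
x=9: V̂ = -0.2 + 9·9 = 80.8; r = 81.3 − 80.8 = 0.5
SSE = 4 + 4 + 2.25 + 0.25 + 2.25 + 0.25 = 13
s = √(13/4) = 1.80278
r/s = 2 / 1.80278 = 1.11

1.11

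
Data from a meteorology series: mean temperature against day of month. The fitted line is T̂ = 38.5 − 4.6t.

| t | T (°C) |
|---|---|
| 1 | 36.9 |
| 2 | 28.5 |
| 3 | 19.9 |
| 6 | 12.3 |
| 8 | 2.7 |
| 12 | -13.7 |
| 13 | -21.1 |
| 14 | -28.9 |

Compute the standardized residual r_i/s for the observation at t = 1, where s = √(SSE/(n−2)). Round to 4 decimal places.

1.0030

t=1: T̂ = 38.5 − 4.6·1 = 33.9; r = 36.9 − 33.9 = 3
t=2: T̂ = 38.5 − 4.6·2 = 29.3; r = 28.5 − 29.3 = -0.8
t=3: T̂ = 38.5 − 4.6·3 = 24.7; r = 19.9 − 24.7 = -4.8
t=6: T̂ = 38.5 − 4.6·6 = 10.9; r = 12.3 − 10.9 = 1.4
t=8: T̂ = 38.5 − 4.6·8 = 1.7; r = 2.7 − 1.7 = 1
t=12: T̂ = 38.5 − 4.6·12 = -16.7; r = -13.7 − (-16.7) = 3
t=13: T̂ = 38.5 − 4.6·13 = -21.3; r = -21.1 − (-21.3) = 0.2
t=14: T̂ = 38.5 − 4.6·14 = -25.9; r = -28.9 − (-25.9) = -3
SSE = 9 + 0.64 + 23.04 + 1.96 + 1 + 9 + 0.04 + 9 = 53.68
s = √(53.68/6) = 2.9911
r/s = 3 / 2.9911 = 1.0030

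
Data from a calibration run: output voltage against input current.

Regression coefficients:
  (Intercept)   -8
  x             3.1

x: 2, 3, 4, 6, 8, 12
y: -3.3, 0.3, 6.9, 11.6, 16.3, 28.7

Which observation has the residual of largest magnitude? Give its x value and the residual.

x = 4, r = 2.5

x=2: ŷ = -8 + 3.1·2 = -1.8; r = -3.3 − (-1.8) = -1.5
x=3: ŷ = -8 + 3.1·3 = 1.3; r = 0.3 − 1.3 = -1
x=4: ŷ = -8 + 3.1·4 = 4.4; r = 6.9 − 4.4 = 2.5
x=6: ŷ = -8 + 3.1·6 = 10.6; r = 11.6 − 10.6 = 1
x=8: ŷ = -8 + 3.1·8 = 16.8; r = 16.3 − 16.8 = -0.5
x=12: ŷ = -8 + 3.1·12 = 29.2; r = 28.7 − 29.2 = -0.5
Largest |r| is 2.5 at x = 4, residual 2.5.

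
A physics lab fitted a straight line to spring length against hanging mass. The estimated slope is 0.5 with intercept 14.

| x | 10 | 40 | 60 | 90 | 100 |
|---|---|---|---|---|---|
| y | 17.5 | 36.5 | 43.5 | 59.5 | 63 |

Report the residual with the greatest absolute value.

x=10: ŷ = 14 + 0.5·10 = 19; e = 17.5 − 19 = -1.5
x=40: ŷ = 14 + 0.5·40 = 34; e = 36.5 − 34 = 2.5
x=60: ŷ = 14 + 0.5·60 = 44; e = 43.5 − 44 = -0.5
x=90: ŷ = 14 + 0.5·90 = 59; e = 59.5 − 59 = 0.5
x=100: ŷ = 14 + 0.5·100 = 64; e = 63 − 64 = -1
Largest |e| is 2.5 at x = 40, residual 2.5.

e = 2.5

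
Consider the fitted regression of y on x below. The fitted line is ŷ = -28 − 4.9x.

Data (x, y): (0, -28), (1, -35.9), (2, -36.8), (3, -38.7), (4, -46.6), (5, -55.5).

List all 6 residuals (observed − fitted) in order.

x=0: ŷ = -28 − 4.9·0 = -28; e = -28 − (-28) = 0
x=1: ŷ = -28 − 4.9·1 = -32.9; e = -35.9 − (-32.9) = -3
x=2: ŷ = -28 − 4.9·2 = -37.8; e = -36.8 − (-37.8) = 1
x=3: ŷ = -28 − 4.9·3 = -42.7; e = -38.7 − (-42.7) = 4
x=4: ŷ = -28 − 4.9·4 = -47.6; e = -46.6 − (-47.6) = 1
x=5: ŷ = -28 − 4.9·5 = -52.5; e = -55.5 − (-52.5) = -3

0, -3, 1, 4, 1, -3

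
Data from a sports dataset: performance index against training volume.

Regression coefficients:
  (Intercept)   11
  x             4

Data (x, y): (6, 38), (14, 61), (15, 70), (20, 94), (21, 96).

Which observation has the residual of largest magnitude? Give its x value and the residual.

x=6: ŷ = 11 + 4·6 = 35; r = 38 − 35 = 3
x=14: ŷ = 11 + 4·14 = 67; r = 61 − 67 = -6
x=15: ŷ = 11 + 4·15 = 71; r = 70 − 71 = -1
x=20: ŷ = 11 + 4·20 = 91; r = 94 − 91 = 3
x=21: ŷ = 11 + 4·21 = 95; r = 96 − 95 = 1
Largest |r| is 6 at x = 14, residual -6.

x = 14, r = -6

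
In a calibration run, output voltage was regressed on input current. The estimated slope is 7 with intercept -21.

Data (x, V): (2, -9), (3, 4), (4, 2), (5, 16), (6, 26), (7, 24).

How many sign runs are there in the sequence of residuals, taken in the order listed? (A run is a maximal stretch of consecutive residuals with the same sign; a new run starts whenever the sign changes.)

x=2: V̂ = -21 + 7·2 = -7; e = -9 − (-7) = -2
x=3: V̂ = -21 + 7·3 = 0; e = 4 − 0 = 4
x=4: V̂ = -21 + 7·4 = 7; e = 2 − 7 = -5
x=5: V̂ = -21 + 7·5 = 14; e = 16 − 14 = 2
x=6: V̂ = -21 + 7·6 = 21; e = 26 − 21 = 5
x=7: V̂ = -21 + 7·7 = 28; e = 24 − 28 = -4
Signs: − + − + + −
Runs: −×1, +×1, −×1, +×2, −×1 → 5

5 runs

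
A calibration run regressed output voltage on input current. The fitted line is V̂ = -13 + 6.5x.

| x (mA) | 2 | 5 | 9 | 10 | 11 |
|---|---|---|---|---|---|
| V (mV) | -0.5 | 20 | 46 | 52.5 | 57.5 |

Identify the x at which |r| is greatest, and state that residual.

x = 11, r = -1

x=2: V̂ = -13 + 6.5·2 = 0; r = -0.5 − 0 = -0.5
x=5: V̂ = -13 + 6.5·5 = 19.5; r = 20 − 19.5 = 0.5
x=9: V̂ = -13 + 6.5·9 = 45.5; r = 46 − 45.5 = 0.5
x=10: V̂ = -13 + 6.5·10 = 52; r = 52.5 − 52 = 0.5
x=11: V̂ = -13 + 6.5·11 = 58.5; r = 57.5 − 58.5 = -1
Largest |r| is 1 at x = 11, residual -1.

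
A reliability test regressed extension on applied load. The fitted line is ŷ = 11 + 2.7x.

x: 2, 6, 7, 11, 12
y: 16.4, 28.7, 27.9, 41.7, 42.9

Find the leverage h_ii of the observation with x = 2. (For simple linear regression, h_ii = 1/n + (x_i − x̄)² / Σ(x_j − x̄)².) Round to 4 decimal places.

h = 0.6810

x̄ = (2 + 6 + 7 + 11 + 12)/5 = 7.6
Σ(x − x̄)² = 31.36 + 2.56 + 0.36 + 11.56 + 19.36 = 65.2
h = 1/5 + (-5.6)²/65.2 = 0.2 + 0.480982 = 0.6810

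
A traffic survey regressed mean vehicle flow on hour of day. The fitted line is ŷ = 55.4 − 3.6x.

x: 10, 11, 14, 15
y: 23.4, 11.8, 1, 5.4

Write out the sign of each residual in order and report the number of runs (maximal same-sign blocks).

3 runs

x=10: ŷ = 55.4 − 3.6·10 = 19.4; r = 23.4 − 19.4 = 4
x=11: ŷ = 55.4 − 3.6·11 = 15.8; r = 11.8 − 15.8 = -4
x=14: ŷ = 55.4 − 3.6·14 = 5; r = 1 − 5 = -4
x=15: ŷ = 55.4 − 3.6·15 = 1.4; r = 5.4 − 1.4 = 4
Signs: + − − +
Runs: +×1, −×2, +×1 → 3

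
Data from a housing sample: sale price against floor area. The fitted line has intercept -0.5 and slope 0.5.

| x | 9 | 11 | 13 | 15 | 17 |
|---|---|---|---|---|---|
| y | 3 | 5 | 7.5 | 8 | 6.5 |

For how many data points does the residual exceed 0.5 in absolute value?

4

x=9: ŷ = -0.5 + 0.5·9 = 4; r = 3 − 4 = -1
x=11: ŷ = -0.5 + 0.5·11 = 5; r = 5 − 5 = 0
x=13: ŷ = -0.5 + 0.5·13 = 6; r = 7.5 − 6 = 1.5
x=15: ŷ = -0.5 + 0.5·15 = 7; r = 8 − 7 = 1
x=17: ŷ = -0.5 + 0.5·17 = 8; r = 6.5 − 8 = -1.5
|r| > 0.5: x=9 (|r|=1), x=13 (|r|=1.5), x=15 (|r|=1), x=17 (|r|=1.5) → 4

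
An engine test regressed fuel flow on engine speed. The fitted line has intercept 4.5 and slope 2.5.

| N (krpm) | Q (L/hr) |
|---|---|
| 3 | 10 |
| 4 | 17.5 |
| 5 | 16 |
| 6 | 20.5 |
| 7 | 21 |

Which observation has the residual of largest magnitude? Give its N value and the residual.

N=3: Q̂ = 4.5 + 2.5·3 = 12; e = 10 − 12 = -2
N=4: Q̂ = 4.5 + 2.5·4 = 14.5; e = 17.5 − 14.5 = 3
N=5: Q̂ = 4.5 + 2.5·5 = 17; e = 16 − 17 = -1
N=6: Q̂ = 4.5 + 2.5·6 = 19.5; e = 20.5 − 19.5 = 1
N=7: Q̂ = 4.5 + 2.5·7 = 22; e = 21 − 22 = -1
Largest |e| is 3 at N = 4, residual 3.

N = 4, e = 3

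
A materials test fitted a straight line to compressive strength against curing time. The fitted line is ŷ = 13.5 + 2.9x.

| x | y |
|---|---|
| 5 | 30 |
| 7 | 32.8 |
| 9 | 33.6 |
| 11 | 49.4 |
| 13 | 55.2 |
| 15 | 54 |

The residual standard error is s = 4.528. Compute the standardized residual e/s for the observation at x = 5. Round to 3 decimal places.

0.442

ŷ = 13.5 + 2.9·5 = 28
e = 30 − 28 = 2
e/s = 2 / 4.528 = 0.442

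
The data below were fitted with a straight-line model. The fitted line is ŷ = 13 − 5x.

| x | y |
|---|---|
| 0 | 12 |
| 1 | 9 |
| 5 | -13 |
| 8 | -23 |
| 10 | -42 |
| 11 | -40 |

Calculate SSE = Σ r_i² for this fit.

SSE = 48

x=0: ŷ = 13 − 5·0 = 13; r = 12 − 13 = -1
x=1: ŷ = 13 − 5·1 = 8; r = 9 − 8 = 1
x=5: ŷ = 13 − 5·5 = -12; r = -13 − (-12) = -1
x=8: ŷ = 13 − 5·8 = -27; r = -23 − (-27) = 4
x=10: ŷ = 13 − 5·10 = -37; r = -42 − (-37) = -5
x=11: ŷ = 13 − 5·11 = -42; r = -40 − (-42) = 2
SSE = 1 + 1 + 1 + 16 + 25 + 4 = 48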